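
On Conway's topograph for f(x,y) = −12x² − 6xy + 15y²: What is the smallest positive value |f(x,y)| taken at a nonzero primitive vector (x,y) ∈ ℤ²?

descent: ρ → (15,6,-12)  [lands on river]
river: ρ → (-12,18,9)
river: ρ → (9,18,-12)
river: ρ → (-12,6,15)
river: ρ → (15,24,-3)
river: ρ → (-3,24,15)
closes: descent 1, river 6
min |a| on river = 3

3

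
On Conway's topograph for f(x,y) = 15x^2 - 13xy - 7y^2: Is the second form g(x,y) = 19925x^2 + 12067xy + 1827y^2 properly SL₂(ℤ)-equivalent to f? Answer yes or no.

D₁ = 589, D₂ = 589
river cycle of f (length 16): (-7, 13, 15), (15, 17, -5), (-5, 23, 3), (3, 19, -19), (-19, 19, 3), (3, 23, -5), (-5, 17, 15), (15, 13, -7), (-7, 15, 13), (13, 11, -9), … (6 more)
river cycle of g (length 16): (15, 17, -5), (-5, 23, 3), (3, 19, -19), (-19, 19, 3), (3, 23, -5), (-5, 17, 15), (15, 13, -7), (-7, 15, 13), (13, 11, -9), (-9, 7, 15), … (6 more)
cycles coincide ⇒ equivalent

yes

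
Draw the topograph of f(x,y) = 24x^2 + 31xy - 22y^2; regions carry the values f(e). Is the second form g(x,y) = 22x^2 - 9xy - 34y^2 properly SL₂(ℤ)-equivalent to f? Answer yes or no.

D₁ = 3073, D₂ = 3073
river cycle of f (length 60): (-22, 13, 33), (33, 53, -2), (-2, 55, 6), (6, 53, -11), (-11, 35, 42), (42, 49, -4), (-4, 55, 3), (3, 53, -22), (-22, 35, 21), (21, 49, -8), … (50 more)
river cycle of g (length 60): (22, 35, -21), (-21, 49, 8), (8, 47, -27), (-27, 7, 28), (28, 49, -6), (-6, 47, 36), (36, 25, -17), (-17, 43, 18), (18, 29, -31), (-31, 33, 16), … (50 more)
cycles differ ⇒ inequivalent

no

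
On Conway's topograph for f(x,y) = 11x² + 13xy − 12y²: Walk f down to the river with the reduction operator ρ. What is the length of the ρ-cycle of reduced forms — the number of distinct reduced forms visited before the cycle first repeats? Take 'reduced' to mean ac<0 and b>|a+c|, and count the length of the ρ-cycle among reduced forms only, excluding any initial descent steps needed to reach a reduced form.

D = 697, ⌊√D⌋ = 26
river: ρ → (-12,11,12)
river: ρ → (12,13,-11)
river: ρ → (-11,9,14)
river: ρ → (14,19,-6)
river: ρ → (-6,17,17)
river: ρ → (17,17,-6)
river: ρ → (-6,19,14)
river: ρ → (14,9,-11)
river: ρ → (-11,13,12)
river: ρ → (12,11,-12)
river: ρ → (-12,13,11)
river: ρ → (11,9,-14)
river: ρ → (-14,19,6)
river: ρ → (6,17,-17)
river: ρ → (-17,17,6)
river: ρ → (6,19,-14)
river: ρ → (-14,9,11)
river: ρ → (11,13,-12)
ρ-cycle length = 18 (tail of 0 descent steps not counted)

18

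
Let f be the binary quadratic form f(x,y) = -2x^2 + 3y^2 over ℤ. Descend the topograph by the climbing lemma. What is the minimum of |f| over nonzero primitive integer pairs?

descent: ρ → (3,0,-2)
descent: ρ → (-2,4,1)  [lands on river]
river: ρ → (1,4,-2)
closes: descent 2, river 2
min |a| on river = 1

1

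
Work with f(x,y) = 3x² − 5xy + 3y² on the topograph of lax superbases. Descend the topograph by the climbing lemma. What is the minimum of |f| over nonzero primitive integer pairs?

translate: b→1 (≡-5 mod 6), so (3,-5,3)→(3,1,1)
flip: (3,1,1)→(1,-1,3)
translate: b→1 (≡-1 mod 2), so (1,-1,3)→(1,1,3)
reduced (well bottom): (1,1,3) with a≤c, −a<b≤a
well minimum = a = 1

1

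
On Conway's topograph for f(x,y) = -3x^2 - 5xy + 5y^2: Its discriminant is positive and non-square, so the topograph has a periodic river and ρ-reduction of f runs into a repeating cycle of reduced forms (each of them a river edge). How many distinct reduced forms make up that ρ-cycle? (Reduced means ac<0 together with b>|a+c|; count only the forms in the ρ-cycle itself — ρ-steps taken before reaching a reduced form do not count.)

D = 85, ⌊√D⌋ = 9
descent: ρ → (5,5,-3)  [lands on river]
river: ρ → (-3,7,3)
river: ρ → (3,5,-5)
river: ρ → (-5,5,3)
river: ρ → (3,7,-3)
river: ρ → (-3,5,5)
ρ-cycle length = 6 (tail of 1 descent step not counted)

6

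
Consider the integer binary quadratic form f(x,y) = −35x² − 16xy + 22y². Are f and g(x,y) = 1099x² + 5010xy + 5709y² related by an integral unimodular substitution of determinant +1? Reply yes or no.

D₁ = 3336, D₂ = 3336
river cycle of f (length 22): (22, 16, -35), (-35, 54, 3), (3, 54, -35), (-35, 16, 22), (22, 28, -29), (-29, 30, 21), (21, 54, -5), (-5, 56, 10), (10, 44, -35), (-35, 26, 19), … (12 more)
river cycle of g (length 22): (3, 54, -35), (-35, 16, 22), (22, 28, -29), (-29, 30, 21), (21, 54, -5), (-5, 56, 10), (10, 44, -35), (-35, 26, 19), (19, 50, -11), (-11, 38, 43), … (12 more)
cycles coincide ⇒ equivalent

yes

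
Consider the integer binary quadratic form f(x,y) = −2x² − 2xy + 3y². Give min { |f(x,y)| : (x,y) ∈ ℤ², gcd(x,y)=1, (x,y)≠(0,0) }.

descent: ρ → (3,2,-2)  [lands on river]
river: ρ → (-2,2,3)
river: ρ → (3,4,-1)
river: ρ → (-1,4,3)
closes: descent 1, river 4
min |a| on river = 1

1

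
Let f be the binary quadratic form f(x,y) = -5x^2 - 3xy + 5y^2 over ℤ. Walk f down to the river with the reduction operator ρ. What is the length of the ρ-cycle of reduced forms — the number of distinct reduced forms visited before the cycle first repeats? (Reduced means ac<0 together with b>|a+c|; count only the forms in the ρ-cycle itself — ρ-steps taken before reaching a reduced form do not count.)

D = 109, ⌊√D⌋ = 10
descent: ρ → (5,3,-5)  [lands on river]
river: ρ → (-5,7,3)
river: ρ → (3,5,-7)
river: ρ → (-7,9,1)
river: ρ → (1,9,-7)
river: ρ → (-7,5,3)
river: ρ → (3,7,-5)
river: ρ → (-5,3,5)
river: ρ → (5,7,-3)
river: ρ → (-3,5,7)
river: ρ → (7,9,-1)
river: ρ → (-1,9,7)
river: ρ → (7,5,-3)
river: ρ → (-3,7,5)
ρ-cycle length = 14 (tail of 1 descent step not counted)

14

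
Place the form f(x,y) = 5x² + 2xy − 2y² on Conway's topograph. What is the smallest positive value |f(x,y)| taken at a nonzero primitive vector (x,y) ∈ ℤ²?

descent: ρ → (-2,6,1)  [lands on river]
river: ρ → (1,6,-2)
closes: descent 1, river 2
min |a| on river = 1

1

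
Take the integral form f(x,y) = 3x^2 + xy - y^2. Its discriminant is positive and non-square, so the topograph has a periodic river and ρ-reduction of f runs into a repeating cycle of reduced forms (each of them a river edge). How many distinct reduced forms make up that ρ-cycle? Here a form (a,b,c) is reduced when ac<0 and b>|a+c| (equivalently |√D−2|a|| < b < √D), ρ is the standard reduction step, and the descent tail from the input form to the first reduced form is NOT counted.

D = 13, ⌊√D⌋ = 3
descent: ρ → (-1,3,1)  [lands on river]
river: ρ → (1,3,-1)
ρ-cycle length = 2 (tail of 1 descent step not counted)

2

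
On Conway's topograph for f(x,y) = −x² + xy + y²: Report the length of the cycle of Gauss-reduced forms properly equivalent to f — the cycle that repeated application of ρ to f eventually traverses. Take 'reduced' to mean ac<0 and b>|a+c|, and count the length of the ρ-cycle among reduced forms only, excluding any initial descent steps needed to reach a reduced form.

D = 5, ⌊√D⌋ = 2
river: ρ → (1,1,-1)
river: ρ → (-1,1,1)
ρ-cycle length = 2 (tail of 0 descent steps not counted)

2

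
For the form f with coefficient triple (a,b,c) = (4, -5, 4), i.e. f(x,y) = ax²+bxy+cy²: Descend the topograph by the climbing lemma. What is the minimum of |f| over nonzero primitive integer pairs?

translate: b→3 (≡-5 mod 8), so (4,-5,4)→(4,3,3)
flip: (4,3,3)→(3,-3,4)
translate: b→3 (≡-3 mod 6), so (3,-3,4)→(3,3,4)
reduced (well bottom): (3,3,4) with a≤c, −a<b≤a
well minimum = a = 3

3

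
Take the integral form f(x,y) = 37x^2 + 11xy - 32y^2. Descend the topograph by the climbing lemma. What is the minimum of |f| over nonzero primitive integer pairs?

river: ρ → (-32,53,16)
river: ρ → (16,43,-47)
river: ρ → (-47,51,12)
river: ρ → (12,69,-2)
river: ρ → (-2,67,46)
river: ρ → (46,25,-23)
river: ρ → (-23,67,4)
river: ρ → (4,69,-6)
river: ρ → (-6,63,37)
river: ρ → (37,11,-32)
closes: descent 0, river 10
min |a| on river = 2

2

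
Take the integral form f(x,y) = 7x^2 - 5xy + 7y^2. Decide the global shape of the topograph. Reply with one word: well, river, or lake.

D = b²−4ac = (-5)² − 4·7·7 = -171
D < 0 ⇒ definite ⇒ every region one sign ⇒ single well

well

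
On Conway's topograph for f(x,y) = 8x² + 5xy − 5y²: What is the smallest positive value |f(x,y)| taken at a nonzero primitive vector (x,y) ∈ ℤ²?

river: ρ → (-5,5,8)
river: ρ → (8,11,-2)
river: ρ → (-2,13,2)
river: ρ → (2,11,-8)
river: ρ → (-8,5,5)
river: ρ → (5,5,-8)
river: ρ → (-8,11,2)
river: ρ → (2,13,-2)
river: ρ → (-2,11,8)
river: ρ → (8,5,-5)
closes: descent 0, river 10
min |a| on river = 2

2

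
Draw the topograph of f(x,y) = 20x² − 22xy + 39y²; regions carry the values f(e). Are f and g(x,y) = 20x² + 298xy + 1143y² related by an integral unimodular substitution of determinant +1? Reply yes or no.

D₁ = -2636, D₂ = -2636
f: translate: b→18 (≡-22 mod 40), so (20,-22,39)→(20,18,37)
f: reduced (well bottom): (20,18,37) with a≤c, −a<b≤a
g: translate: b→18 (≡298 mod 40), so (20,298,1143)→(20,18,37)
g: reduced (well bottom): (20,18,37) with a≤c, −a<b≤a
reduced forms (20, 18, 37) vs (20, 18, 37) ⇒ equivalent

yes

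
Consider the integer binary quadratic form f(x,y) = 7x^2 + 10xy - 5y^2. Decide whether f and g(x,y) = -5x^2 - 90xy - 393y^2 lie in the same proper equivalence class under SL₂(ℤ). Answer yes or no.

D₁ = 240, D₂ = 240
river cycle of f (length 6): (-5, 10, 7), (7, 4, -8), (-8, 12, 3), (3, 12, -8), (-8, 4, 7), (7, 10, -5)
river cycle of g (length 6): (-5, 10, 7), (7, 4, -8), (-8, 12, 3), (3, 12, -8), (-8, 4, 7), (7, 10, -5)
cycles coincide ⇒ equivalent

yes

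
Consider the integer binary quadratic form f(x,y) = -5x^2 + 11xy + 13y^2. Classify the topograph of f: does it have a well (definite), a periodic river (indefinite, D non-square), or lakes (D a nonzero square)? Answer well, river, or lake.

D = b²−4ac = 11² − 4·(-5)·13 = 381
D > 0 non-square ⇒ indefinite ⇒ periodic river

river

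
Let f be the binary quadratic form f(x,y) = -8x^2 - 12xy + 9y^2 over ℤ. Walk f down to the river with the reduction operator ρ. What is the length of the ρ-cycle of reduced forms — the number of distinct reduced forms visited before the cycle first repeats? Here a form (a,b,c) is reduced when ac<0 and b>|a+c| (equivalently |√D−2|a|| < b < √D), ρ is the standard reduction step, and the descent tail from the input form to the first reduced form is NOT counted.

D = 432, ⌊√D⌋ = 20
descent: ρ → (9,12,-8)  [lands on river]
river: ρ → (-8,20,1)
river: ρ → (1,20,-8)
river: ρ → (-8,12,9)
river: ρ → (9,6,-11)
river: ρ → (-11,16,4)
river: ρ → (4,16,-11)
river: ρ → (-11,6,9)
ρ-cycle length = 8 (tail of 1 descent step not counted)

8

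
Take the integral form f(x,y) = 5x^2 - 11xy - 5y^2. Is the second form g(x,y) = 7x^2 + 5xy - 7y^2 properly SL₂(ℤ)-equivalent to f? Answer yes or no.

D₁ = 221, D₂ = 221
river cycle of f (length 4): (-5, 11, 5), (5, 9, -7), (-7, 5, 7), (7, 9, -5)
river cycle of g (length 4): (-7, 9, 5), (5, 11, -5), (-5, 9, 7), (7, 5, -7)
cycles differ ⇒ inequivalent

no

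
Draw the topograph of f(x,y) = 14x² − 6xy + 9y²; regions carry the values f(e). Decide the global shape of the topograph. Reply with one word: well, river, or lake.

D = b²−4ac = (-6)² − 4·14·9 = -468
D < 0 ⇒ definite ⇒ every region one sign ⇒ single well

well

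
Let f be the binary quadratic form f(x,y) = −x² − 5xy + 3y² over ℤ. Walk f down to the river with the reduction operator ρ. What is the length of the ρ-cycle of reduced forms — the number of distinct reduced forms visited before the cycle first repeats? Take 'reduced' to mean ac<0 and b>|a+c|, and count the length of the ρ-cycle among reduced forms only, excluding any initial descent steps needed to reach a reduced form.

D = 37, ⌊√D⌋ = 6
descent: ρ → (3,5,-1)  [lands on river]
river: ρ → (-1,5,3)
river: ρ → (3,1,-3)
river: ρ → (-3,5,1)
river: ρ → (1,5,-3)
river: ρ → (-3,1,3)
ρ-cycle length = 6 (tail of 1 descent step not counted)

6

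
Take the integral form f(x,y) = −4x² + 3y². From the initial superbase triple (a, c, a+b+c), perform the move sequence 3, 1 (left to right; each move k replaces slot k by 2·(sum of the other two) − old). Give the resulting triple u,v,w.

start (-4,3,-1) = (f(1,0),f(0,1),f(1,1))
replace slot 3: 2·((-4)+3) − (-1) = -1 → (-4,3,-1)
replace slot 1: 2·(3+(-1)) − (-4) = 8 → (8,3,-1)

8,3,-1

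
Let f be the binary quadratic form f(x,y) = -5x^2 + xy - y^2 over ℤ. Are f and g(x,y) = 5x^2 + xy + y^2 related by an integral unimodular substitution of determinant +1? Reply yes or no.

D₁ = -19, D₂ = -19
f is negative-definite; reduce −f:
−f: flip: (5,-1,1)→(1,1,5)
−f: reduced (well bottom): (1,1,5) with a≤c, −a<b≤a
flip sign back: reduced form of f is (-1,-1,-5)
g: flip: (5,1,1)→(1,-1,5)
g: translate: b→1 (≡-1 mod 2), so (1,-1,5)→(1,1,5)
g: reduced (well bottom): (1,1,5) with a≤c, −a<b≤a
reduced forms (-1, -1, -5) vs (1, 1, 5) ⇒ inequivalent

no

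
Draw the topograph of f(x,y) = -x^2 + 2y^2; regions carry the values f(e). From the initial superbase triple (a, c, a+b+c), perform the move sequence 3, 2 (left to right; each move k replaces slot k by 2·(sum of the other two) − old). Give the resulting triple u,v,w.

start (-1,2,1) = (f(1,0),f(0,1),f(1,1))
replace slot 3: 2·((-1)+2) − 1 = 1 → (-1,2,1)
replace slot 2: 2·((-1)+1) − 2 = -2 → (-1,-2,1)

-1,-2,1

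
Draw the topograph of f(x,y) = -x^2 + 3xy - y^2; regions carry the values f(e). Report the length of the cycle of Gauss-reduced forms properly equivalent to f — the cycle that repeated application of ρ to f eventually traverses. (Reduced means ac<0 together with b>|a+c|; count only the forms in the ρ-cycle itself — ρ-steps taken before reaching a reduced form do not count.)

D = 5, ⌊√D⌋ = 2
descent: ρ → (-1,1,1)  [lands on river]
river: ρ → (1,1,-1)
ρ-cycle length = 2 (tail of 1 descent step not counted)

2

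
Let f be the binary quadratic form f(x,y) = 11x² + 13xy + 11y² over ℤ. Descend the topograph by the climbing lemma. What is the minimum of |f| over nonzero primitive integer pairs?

translate: b→-9 (≡13 mod 22), so (11,13,11)→(11,-9,9)
flip: (11,-9,9)→(9,9,11)
reduced (well bottom): (9,9,11) with a≤c, −a<b≤a
well minimum = a = 9

9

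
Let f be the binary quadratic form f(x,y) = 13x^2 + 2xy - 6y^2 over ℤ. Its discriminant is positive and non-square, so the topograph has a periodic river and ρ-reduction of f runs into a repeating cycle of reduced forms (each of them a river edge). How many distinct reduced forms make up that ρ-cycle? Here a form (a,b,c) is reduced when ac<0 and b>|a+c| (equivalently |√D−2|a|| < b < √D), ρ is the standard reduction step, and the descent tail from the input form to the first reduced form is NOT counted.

D = 316, ⌊√D⌋ = 17
descent: ρ → (-6,10,9)  [lands on river]
river: ρ → (9,8,-7)
river: ρ → (-7,6,10)
river: ρ → (10,14,-3)
river: ρ → (-3,16,5)
river: ρ → (5,14,-6)
ρ-cycle length = 6 (tail of 1 descent step not counted)

6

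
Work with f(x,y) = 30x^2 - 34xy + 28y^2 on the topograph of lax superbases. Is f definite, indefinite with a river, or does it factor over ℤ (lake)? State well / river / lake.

D = b²−4ac = (-34)² − 4·30·28 = -2204
D < 0 ⇒ definite ⇒ every region one sign ⇒ single well

well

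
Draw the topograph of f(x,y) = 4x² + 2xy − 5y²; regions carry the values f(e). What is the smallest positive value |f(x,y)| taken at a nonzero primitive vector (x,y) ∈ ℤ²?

river: ρ → (-5,8,1)
river: ρ → (1,8,-5)
river: ρ → (-5,2,4)
river: ρ → (4,6,-3)
river: ρ → (-3,6,4)
river: ρ → (4,2,-5)
closes: descent 0, river 6
min |a| on river = 1

1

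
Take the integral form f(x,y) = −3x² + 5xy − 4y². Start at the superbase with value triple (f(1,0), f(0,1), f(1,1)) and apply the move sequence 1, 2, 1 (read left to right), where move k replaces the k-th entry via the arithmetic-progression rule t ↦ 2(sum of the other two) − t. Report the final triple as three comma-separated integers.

start (-3,-4,-2) = (f(1,0),f(0,1),f(1,1))
replace slot 1: 2·((-4)+(-2)) − (-3) = -9 → (-9,-4,-2)
replace slot 2: 2·((-9)+(-2)) − (-4) = -18 → (-9,-18,-2)
replace slot 1: 2·((-18)+(-2)) − (-9) = -31 → (-31,-18,-2)

-31,-18,-2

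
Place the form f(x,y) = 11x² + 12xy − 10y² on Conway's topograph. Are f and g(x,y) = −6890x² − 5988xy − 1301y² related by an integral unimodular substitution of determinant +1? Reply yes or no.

D₁ = 584, D₂ = 584
river cycle of f (length 8): (-10, 8, 13), (13, 18, -5), (-5, 22, 5), (5, 18, -13), (-13, 8, 10), (10, 12, -11), (-11, 10, 11), (11, 12, -10)
river cycle of g (length 8): (-11, 10, 11), (11, 12, -10), (-10, 8, 13), (13, 18, -5), (-5, 22, 5), (5, 18, -13), (-13, 8, 10), (10, 12, -11)
cycles coincide ⇒ equivalent

yes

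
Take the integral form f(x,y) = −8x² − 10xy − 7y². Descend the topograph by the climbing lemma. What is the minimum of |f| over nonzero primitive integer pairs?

translate: b→-6 (≡10 mod 16), so (8,10,7)→(8,-6,5)
flip: (8,-6,5)→(5,6,8)
translate: b→-4 (≡6 mod 10), so (5,6,8)→(5,-4,7)
reduced (well bottom): (5,-4,7) with a≤c, −a<b≤a
well minimum |f| = |-5| = 5 (negative-definite)

5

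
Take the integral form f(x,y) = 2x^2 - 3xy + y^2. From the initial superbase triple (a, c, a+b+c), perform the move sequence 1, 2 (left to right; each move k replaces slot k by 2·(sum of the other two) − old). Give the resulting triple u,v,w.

start (2,1,0) = (f(1,0),f(0,1),f(1,1))
replace slot 1: 2·(1+0) − 2 = 0 → (0,1,0)
replace slot 2: 2·(0+0) − 1 = -1 → (0,-1,0)

0,-1,0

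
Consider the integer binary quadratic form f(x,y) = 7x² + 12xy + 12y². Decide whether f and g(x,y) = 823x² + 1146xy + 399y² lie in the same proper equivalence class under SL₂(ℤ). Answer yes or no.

D₁ = -192, D₂ = -192
f: translate: b→-2 (≡12 mod 14), so (7,12,12)→(7,-2,7)
f: flip: (7,-2,7)→(7,2,7)
f: reduced (well bottom): (7,2,7) with a≤c, −a<b≤a
g: translate: b→-500 (≡1146 mod 1646), so (823,1146,399)→(823,-500,76)
g: flip: (823,-500,76)→(76,500,823)
g: translate: b→44 (≡500 mod 152), so (76,500,823)→(76,44,7)
g: flip: (76,44,7)→(7,-44,76)
g: translate: b→-2 (≡-44 mod 14), so (7,-44,76)→(7,-2,7)
g: flip: (7,-2,7)→(7,2,7)
g: reduced (well bottom): (7,2,7) with a≤c, −a<b≤a
reduced forms (7, 2, 7) vs (7, 2, 7) ⇒ equivalent

yes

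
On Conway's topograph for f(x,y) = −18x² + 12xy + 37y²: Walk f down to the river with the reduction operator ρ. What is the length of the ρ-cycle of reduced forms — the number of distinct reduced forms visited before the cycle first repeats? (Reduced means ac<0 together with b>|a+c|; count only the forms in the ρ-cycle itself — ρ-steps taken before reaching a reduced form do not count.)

D = 2808, ⌊√D⌋ = 52
descent: ρ → (37,-12,-18)
descent: ρ → (-18,48,7)  [lands on river]
river: ρ → (7,50,-11)
river: ρ → (-11,38,31)
river: ρ → (31,24,-18)
ρ-cycle length = 4 (tail of 2 descent steps not counted)

4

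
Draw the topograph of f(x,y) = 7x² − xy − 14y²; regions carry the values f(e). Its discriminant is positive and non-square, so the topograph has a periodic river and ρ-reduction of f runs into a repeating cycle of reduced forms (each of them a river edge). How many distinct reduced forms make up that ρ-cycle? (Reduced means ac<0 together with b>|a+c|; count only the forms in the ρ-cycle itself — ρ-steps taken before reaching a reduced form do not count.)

D = 393, ⌊√D⌋ = 19
descent: ρ → (-14,1,7)
descent: ρ → (7,13,-8)  [lands on river]
river: ρ → (-8,19,1)
river: ρ → (1,19,-8)
river: ρ → (-8,13,7)
river: ρ → (7,15,-6)
river: ρ → (-6,9,13)
river: ρ → (13,17,-2)
river: ρ → (-2,19,4)
river: ρ → (4,13,-14)
river: ρ → (-14,15,3)
river: ρ → (3,15,-14)
river: ρ → (-14,13,4)
river: ρ → (4,19,-2)
river: ρ → (-2,17,13)
river: ρ → (13,9,-6)
river: ρ → (-6,15,7)
ρ-cycle length = 16 (tail of 2 descent steps not counted)

16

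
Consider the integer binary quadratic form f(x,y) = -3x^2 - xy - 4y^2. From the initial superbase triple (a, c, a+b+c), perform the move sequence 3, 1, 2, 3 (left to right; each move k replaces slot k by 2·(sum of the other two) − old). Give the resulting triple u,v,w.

start (-3,-4,-8) = (f(1,0),f(0,1),f(1,1))
replace slot 3: 2·((-3)+(-4)) − (-8) = -6 → (-3,-4,-6)
replace slot 1: 2·((-4)+(-6)) − (-3) = -17 → (-17,-4,-6)
replace slot 2: 2·((-17)+(-6)) − (-4) = -42 → (-17,-42,-6)
replace slot 3: 2·((-17)+(-42)) − (-6) = -112 → (-17,-42,-112)

-17,-42,-112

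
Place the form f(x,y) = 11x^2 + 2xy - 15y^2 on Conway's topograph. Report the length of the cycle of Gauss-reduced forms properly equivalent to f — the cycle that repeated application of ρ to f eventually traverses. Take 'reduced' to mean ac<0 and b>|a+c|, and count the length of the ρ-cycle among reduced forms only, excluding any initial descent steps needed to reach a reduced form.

D = 664, ⌊√D⌋ = 25
descent: ρ → (-15,-2,11)
descent: ρ → (11,24,-2)  [lands on river]
river: ρ → (-2,24,11)
river: ρ → (11,20,-6)
river: ρ → (-6,16,17)
river: ρ → (17,18,-5)
river: ρ → (-5,22,9)
river: ρ → (9,14,-13)
river: ρ → (-13,12,10)
river: ρ → (10,8,-15)
river: ρ → (-15,22,3)
river: ρ → (3,20,-22)
river: ρ → (-22,24,1)
river: ρ → (1,24,-22)
river: ρ → (-22,20,3)
river: ρ → (3,22,-15)
river: ρ → (-15,8,10)
river: ρ → (10,12,-13)
river: ρ → (-13,14,9)
river: ρ → (9,22,-5)
river: ρ → (-5,18,17)
river: ρ → (17,16,-6)
river: ρ → (-6,20,11)
ρ-cycle length = 22 (tail of 2 descent steps not counted)

22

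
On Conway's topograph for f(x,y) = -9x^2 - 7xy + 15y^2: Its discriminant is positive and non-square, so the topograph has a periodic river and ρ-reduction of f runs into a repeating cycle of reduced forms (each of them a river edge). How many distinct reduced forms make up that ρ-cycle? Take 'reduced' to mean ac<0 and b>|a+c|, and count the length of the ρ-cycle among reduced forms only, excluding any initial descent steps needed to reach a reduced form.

D = 589, ⌊√D⌋ = 24
descent: ρ → (15,7,-9)  [lands on river]
river: ρ → (-9,11,13)
river: ρ → (13,15,-7)
river: ρ → (-7,13,15)
river: ρ → (15,17,-5)
river: ρ → (-5,23,3)
river: ρ → (3,19,-19)
river: ρ → (-19,19,3)
river: ρ → (3,23,-5)
river: ρ → (-5,17,15)
river: ρ → (15,13,-7)
river: ρ → (-7,15,13)
river: ρ → (13,11,-9)
river: ρ → (-9,7,15)
river: ρ → (15,23,-1)
river: ρ → (-1,23,15)
ρ-cycle length = 16 (tail of 1 descent step not counted)

16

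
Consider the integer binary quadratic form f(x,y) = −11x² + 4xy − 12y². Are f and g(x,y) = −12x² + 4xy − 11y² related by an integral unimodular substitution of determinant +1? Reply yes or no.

D₁ = -512, D₂ = -512
f is negative-definite; reduce −f:
−f: reduced (well bottom): (11,-4,12) with a≤c, −a<b≤a
flip sign back: reduced form of f is (-11,4,-12)
g is negative-definite; reduce −g:
−g: flip: (12,-4,11)→(11,4,12)
−g: reduced (well bottom): (11,4,12) with a≤c, −a<b≤a
flip sign back: reduced form of g is (-11,-4,-12)
reduced forms (-11, 4, -12) vs (-11, -4, -12) ⇒ inequivalent

no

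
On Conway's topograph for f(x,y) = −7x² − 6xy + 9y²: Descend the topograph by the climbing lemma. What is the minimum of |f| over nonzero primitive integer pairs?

descent: ρ → (9,6,-7)  [lands on river]
river: ρ → (-7,8,8)
river: ρ → (8,8,-7)
river: ρ → (-7,6,9)
river: ρ → (9,12,-4)
river: ρ → (-4,12,9)
closes: descent 1, river 6
min |a| on river = 4

4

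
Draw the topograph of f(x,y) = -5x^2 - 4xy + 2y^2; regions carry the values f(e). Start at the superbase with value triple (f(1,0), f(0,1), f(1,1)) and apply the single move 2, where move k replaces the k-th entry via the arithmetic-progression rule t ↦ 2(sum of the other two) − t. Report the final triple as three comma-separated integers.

start (-5,2,-7) = (f(1,0),f(0,1),f(1,1))
replace slot 2: 2·((-5)+(-7)) − 2 = -26 → (-5,-26,-7)

-5,-26,-7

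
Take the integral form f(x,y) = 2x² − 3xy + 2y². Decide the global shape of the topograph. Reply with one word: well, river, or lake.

D = b²−4ac = (-3)² − 4·2·2 = -7
D < 0 ⇒ definite ⇒ every region one sign ⇒ single well

well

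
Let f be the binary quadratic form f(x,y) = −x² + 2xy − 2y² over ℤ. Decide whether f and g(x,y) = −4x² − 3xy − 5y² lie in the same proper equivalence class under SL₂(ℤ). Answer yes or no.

D₁ = -4, D₂ = -71
discriminants differ ⇒ not SL₂(ℤ)-equivalent

no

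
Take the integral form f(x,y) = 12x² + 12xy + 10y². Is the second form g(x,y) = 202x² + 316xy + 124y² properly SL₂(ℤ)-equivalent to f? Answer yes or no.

D₁ = -336, D₂ = -336
f: flip: (12,12,10)→(10,-12,12)
f: translate: b→8 (≡-12 mod 20), so (10,-12,12)→(10,8,10)
f: reduced (well bottom): (10,8,10) with a≤c, −a<b≤a
g: translate: b→-88 (≡316 mod 404), so (202,316,124)→(202,-88,10)
g: flip: (202,-88,10)→(10,88,202)
g: translate: b→8 (≡88 mod 20), so (10,88,202)→(10,8,10)
g: reduced (well bottom): (10,8,10) with a≤c, −a<b≤a
reduced forms (10, 8, 10) vs (10, 8, 10) ⇒ equivalent

yes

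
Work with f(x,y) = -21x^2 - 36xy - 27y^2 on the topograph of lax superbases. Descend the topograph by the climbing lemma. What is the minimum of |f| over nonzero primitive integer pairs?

translate: b→-6 (≡36 mod 42), so (21,36,27)→(21,-6,12)
flip: (21,-6,12)→(12,6,21)
reduced (well bottom): (12,6,21) with a≤c, −a<b≤a
well minimum |f| = |-12| = 12 (negative-definite)

12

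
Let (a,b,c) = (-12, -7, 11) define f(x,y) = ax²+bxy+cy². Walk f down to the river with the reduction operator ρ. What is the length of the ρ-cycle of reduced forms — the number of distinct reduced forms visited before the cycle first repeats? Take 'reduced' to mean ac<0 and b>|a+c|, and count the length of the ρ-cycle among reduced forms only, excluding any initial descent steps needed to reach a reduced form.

D = 577, ⌊√D⌋ = 24
descent: ρ → (11,7,-12)  [lands on river]
river: ρ → (-12,17,6)
river: ρ → (6,19,-9)
river: ρ → (-9,17,8)
river: ρ → (8,15,-11)
river: ρ → (-11,7,12)
river: ρ → (12,17,-6)
river: ρ → (-6,19,9)
river: ρ → (9,17,-8)
river: ρ → (-8,15,11)
ρ-cycle length = 10 (tail of 1 descent step not counted)

10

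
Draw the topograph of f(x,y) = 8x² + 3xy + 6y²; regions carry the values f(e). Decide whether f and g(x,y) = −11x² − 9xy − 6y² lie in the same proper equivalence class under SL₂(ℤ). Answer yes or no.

D₁ = -183, D₂ = -183
f: flip: (8,3,6)→(6,-3,8)
f: reduced (well bottom): (6,-3,8) with a≤c, −a<b≤a
g is negative-definite; reduce −g:
−g: flip: (11,9,6)→(6,-9,11)
−g: translate: b→3 (≡-9 mod 12), so (6,-9,11)→(6,3,8)
−g: reduced (well bottom): (6,3,8) with a≤c, −a<b≤a
flip sign back: reduced form of g is (-6,-3,-8)
reduced forms (6, -3, 8) vs (-6, -3, -8) ⇒ inequivalent

no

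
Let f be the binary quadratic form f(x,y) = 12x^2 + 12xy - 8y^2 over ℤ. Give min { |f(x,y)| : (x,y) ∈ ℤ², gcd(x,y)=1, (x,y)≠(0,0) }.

river: ρ → (-8,20,4)
river: ρ → (4,20,-8)
river: ρ → (-8,12,12)
river: ρ → (12,12,-8)
closes: descent 0, river 4
min |a| on river = 4

4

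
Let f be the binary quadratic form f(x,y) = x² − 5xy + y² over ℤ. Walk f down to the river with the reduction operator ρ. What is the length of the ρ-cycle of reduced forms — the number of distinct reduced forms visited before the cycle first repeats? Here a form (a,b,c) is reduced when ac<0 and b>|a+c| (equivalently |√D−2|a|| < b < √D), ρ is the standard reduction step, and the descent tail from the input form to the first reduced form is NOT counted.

D = 21, ⌊√D⌋ = 4
descent: ρ → (1,3,-3)  [lands on river]
river: ρ → (-3,3,1)
ρ-cycle length = 2 (tail of 1 descent step not counted)

2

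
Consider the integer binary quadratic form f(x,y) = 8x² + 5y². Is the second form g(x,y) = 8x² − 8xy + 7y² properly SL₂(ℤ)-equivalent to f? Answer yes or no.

D₁ = -160, D₂ = -160
f: flip: (8,0,5)→(5,0,8)
f: reduced (well bottom): (5,0,8) with a≤c, −a<b≤a
g: translate: b→8 (≡-8 mod 16), so (8,-8,7)→(8,8,7)
g: flip: (8,8,7)→(7,-8,8)
g: translate: b→6 (≡-8 mod 14), so (7,-8,8)→(7,6,7)
g: reduced (well bottom): (7,6,7) with a≤c, −a<b≤a
reduced forms (5, 0, 8) vs (7, 6, 7) ⇒ inequivalent

no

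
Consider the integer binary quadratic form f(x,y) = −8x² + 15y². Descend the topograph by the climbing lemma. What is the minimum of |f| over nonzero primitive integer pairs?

descent: ρ → (15,0,-8)
descent: ρ → (-8,16,7)  [lands on river]
river: ρ → (7,12,-12)
river: ρ → (-12,12,7)
river: ρ → (7,16,-8)
closes: descent 2, river 4
min |a| on river = 7

7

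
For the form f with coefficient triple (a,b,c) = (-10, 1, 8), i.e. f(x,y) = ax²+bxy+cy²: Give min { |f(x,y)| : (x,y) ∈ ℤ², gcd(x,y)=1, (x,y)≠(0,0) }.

descent: ρ → (8,15,-3)  [lands on river]
river: ρ → (-3,15,8)
river: ρ → (8,17,-1)
river: ρ → (-1,17,8)
closes: descent 1, river 4
min |a| on river = 1

1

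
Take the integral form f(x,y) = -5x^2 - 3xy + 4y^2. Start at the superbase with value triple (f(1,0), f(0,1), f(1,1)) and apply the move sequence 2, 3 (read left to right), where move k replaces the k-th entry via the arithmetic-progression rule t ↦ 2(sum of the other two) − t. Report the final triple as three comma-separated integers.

start (-5,4,-4) = (f(1,0),f(0,1),f(1,1))
replace slot 2: 2·((-5)+(-4)) − 4 = -22 → (-5,-22,-4)
replace slot 3: 2·((-5)+(-22)) − (-4) = -50 → (-5,-22,-50)

-5,-22,-50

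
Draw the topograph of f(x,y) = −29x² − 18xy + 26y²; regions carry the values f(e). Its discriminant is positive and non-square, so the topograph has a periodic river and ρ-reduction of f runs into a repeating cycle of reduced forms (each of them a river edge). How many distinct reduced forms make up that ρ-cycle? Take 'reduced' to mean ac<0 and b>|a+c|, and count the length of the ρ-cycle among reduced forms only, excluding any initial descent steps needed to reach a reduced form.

D = 3340, ⌊√D⌋ = 57
descent: ρ → (26,18,-29)  [lands on river]
river: ρ → (-29,40,15)
river: ρ → (15,50,-14)
river: ρ → (-14,34,39)
river: ρ → (39,44,-9)
river: ρ → (-9,46,34)
river: ρ → (34,22,-21)
river: ρ → (-21,20,35)
river: ρ → (35,50,-6)
river: ρ → (-6,46,51)
river: ρ → (51,56,-1)
river: ρ → (-1,56,51)
river: ρ → (51,46,-6)
river: ρ → (-6,50,35)
river: ρ → (35,20,-21)
river: ρ → (-21,22,34)
river: ρ → (34,46,-9)
river: ρ → (-9,44,39)
river: ρ → (39,34,-14)
river: ρ → (-14,50,15)
river: ρ → (15,40,-29)
river: ρ → (-29,18,26)
river: ρ → (26,34,-21)
river: ρ → (-21,50,10)
river: ρ → (10,50,-21)
river: ρ → (-21,34,26)
ρ-cycle length = 26 (tail of 1 descent step not counted)

26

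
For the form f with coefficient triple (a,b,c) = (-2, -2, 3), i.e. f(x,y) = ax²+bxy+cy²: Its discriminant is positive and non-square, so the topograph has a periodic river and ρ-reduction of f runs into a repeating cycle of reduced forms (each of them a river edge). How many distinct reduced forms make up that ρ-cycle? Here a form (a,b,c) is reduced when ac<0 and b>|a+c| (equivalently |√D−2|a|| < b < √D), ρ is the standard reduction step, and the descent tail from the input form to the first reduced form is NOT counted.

D = 28, ⌊√D⌋ = 5
descent: ρ → (3,2,-2)  [lands on river]
river: ρ → (-2,2,3)
river: ρ → (3,4,-1)
river: ρ → (-1,4,3)
ρ-cycle length = 4 (tail of 1 descent step not counted)

4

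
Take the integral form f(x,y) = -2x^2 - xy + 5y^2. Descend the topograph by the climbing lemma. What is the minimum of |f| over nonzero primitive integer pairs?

descent: ρ → (5,1,-2)
descent: ρ → (-2,3,4)  [lands on river]
river: ρ → (4,5,-1)
river: ρ → (-1,5,4)
river: ρ → (4,3,-2)
river: ρ → (-2,5,2)
river: ρ → (2,3,-4)
river: ρ → (-4,5,1)
river: ρ → (1,5,-4)
river: ρ → (-4,3,2)
river: ρ → (2,5,-2)
closes: descent 2, river 10
min |a| on river = 1

1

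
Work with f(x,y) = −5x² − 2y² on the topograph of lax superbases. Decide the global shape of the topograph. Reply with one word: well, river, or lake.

D = b²−4ac = 0² − 4·(-5)·(-2) = -40
D < 0 ⇒ definite ⇒ every region one sign ⇒ single well

well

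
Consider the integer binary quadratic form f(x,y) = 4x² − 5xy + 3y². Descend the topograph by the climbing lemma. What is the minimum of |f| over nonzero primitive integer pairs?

translate: b→3 (≡-5 mod 8), so (4,-5,3)→(4,3,2)
flip: (4,3,2)→(2,-3,4)
translate: b→1 (≡-3 mod 4), so (2,-3,4)→(2,1,3)
reduced (well bottom): (2,1,3) with a≤c, −a<b≤a
well minimum = a = 2

2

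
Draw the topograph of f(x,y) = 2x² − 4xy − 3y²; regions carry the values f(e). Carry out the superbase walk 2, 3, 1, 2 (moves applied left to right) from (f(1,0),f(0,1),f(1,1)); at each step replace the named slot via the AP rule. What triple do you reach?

start (2,-3,-5) = (f(1,0),f(0,1),f(1,1))
replace slot 2: 2·(2+(-5)) − (-3) = -3 → (2,-3,-5)
replace slot 3: 2·(2+(-3)) − (-5) = 3 → (2,-3,3)
replace slot 1: 2·((-3)+3) − 2 = -2 → (-2,-3,3)
replace slot 2: 2·((-2)+3) − (-3) = 5 → (-2,5,3)

-2,5,3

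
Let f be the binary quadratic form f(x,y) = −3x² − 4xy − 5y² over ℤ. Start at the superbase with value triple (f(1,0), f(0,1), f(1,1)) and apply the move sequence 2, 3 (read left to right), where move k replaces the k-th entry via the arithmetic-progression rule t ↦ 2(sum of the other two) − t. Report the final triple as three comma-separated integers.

start (-3,-5,-12) = (f(1,0),f(0,1),f(1,1))
replace slot 2: 2·((-3)+(-12)) − (-5) = -25 → (-3,-25,-12)
replace slot 3: 2·((-3)+(-25)) − (-12) = -44 → (-3,-25,-44)

-3,-25,-44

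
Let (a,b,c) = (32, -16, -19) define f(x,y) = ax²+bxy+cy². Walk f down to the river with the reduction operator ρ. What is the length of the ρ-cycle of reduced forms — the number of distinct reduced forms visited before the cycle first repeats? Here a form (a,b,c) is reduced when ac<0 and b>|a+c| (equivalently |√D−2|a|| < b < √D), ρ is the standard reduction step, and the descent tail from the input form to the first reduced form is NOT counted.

D = 2688, ⌊√D⌋ = 51
descent: ρ → (-19,16,32)  [lands on river]
river: ρ → (32,48,-3)
river: ρ → (-3,48,32)
river: ρ → (32,16,-19)
river: ρ → (-19,22,29)
river: ρ → (29,36,-12)
river: ρ → (-12,36,29)
river: ρ → (29,22,-19)
ρ-cycle length = 8 (tail of 1 descent step not counted)

8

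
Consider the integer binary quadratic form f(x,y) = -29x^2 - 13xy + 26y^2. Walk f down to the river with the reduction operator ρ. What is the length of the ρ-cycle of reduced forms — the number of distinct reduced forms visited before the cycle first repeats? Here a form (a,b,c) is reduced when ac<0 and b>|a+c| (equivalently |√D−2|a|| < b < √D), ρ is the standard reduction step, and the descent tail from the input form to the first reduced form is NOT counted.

D = 3185, ⌊√D⌋ = 56
descent: ρ → (26,13,-29)  [lands on river]
river: ρ → (-29,45,10)
river: ρ → (10,55,-4)
river: ρ → (-4,49,49)
river: ρ → (49,49,-4)
river: ρ → (-4,55,10)
river: ρ → (10,45,-29)
river: ρ → (-29,13,26)
river: ρ → (26,39,-16)
river: ρ → (-16,25,40)
river: ρ → (40,55,-1)
river: ρ → (-1,55,40)
river: ρ → (40,25,-16)
river: ρ → (-16,39,26)
ρ-cycle length = 14 (tail of 1 descent step not counted)

14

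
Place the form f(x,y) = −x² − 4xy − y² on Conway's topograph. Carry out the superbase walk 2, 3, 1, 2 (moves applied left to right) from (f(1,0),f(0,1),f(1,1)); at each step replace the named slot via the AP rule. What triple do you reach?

start (-1,-1,-6) = (f(1,0),f(0,1),f(1,1))
replace slot 2: 2·((-1)+(-6)) − (-1) = -13 → (-1,-13,-6)
replace slot 3: 2·((-1)+(-13)) − (-6) = -22 → (-1,-13,-22)
replace slot 1: 2·((-13)+(-22)) − (-1) = -69 → (-69,-13,-22)
replace slot 2: 2·((-69)+(-22)) − (-13) = -169 → (-69,-169,-22)

-69,-169,-22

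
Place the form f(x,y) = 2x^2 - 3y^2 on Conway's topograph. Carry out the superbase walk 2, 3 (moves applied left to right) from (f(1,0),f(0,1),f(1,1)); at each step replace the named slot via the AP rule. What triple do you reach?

start (2,-3,-1) = (f(1,0),f(0,1),f(1,1))
replace slot 2: 2·(2+(-1)) − (-3) = 5 → (2,5,-1)
replace slot 3: 2·(2+5) − (-1) = 15 → (2,5,15)

2,5,15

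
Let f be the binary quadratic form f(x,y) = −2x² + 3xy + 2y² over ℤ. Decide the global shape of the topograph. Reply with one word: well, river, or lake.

D = b²−4ac = 3² − 4·(-2)·2 = 25
D = 5² is a perfect square ⇒ form factors over ℤ ⇒ lakes

lake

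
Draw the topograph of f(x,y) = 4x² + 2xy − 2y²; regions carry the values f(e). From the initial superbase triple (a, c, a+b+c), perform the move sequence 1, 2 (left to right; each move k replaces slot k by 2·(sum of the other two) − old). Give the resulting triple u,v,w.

start (4,-2,4) = (f(1,0),f(0,1),f(1,1))
replace slot 1: 2·((-2)+4) − 4 = 0 → (0,-2,4)
replace slot 2: 2·(0+4) − (-2) = 10 → (0,10,4)

0,10,4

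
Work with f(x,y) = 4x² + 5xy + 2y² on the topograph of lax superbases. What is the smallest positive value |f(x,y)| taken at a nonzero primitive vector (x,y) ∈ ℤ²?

translate: b→-3 (≡5 mod 8), so (4,5,2)→(4,-3,1)
flip: (4,-3,1)→(1,3,4)
translate: b→1 (≡3 mod 2), so (1,3,4)→(1,1,2)
reduced (well bottom): (1,1,2) with a≤c, −a<b≤a
well minimum = a = 1

1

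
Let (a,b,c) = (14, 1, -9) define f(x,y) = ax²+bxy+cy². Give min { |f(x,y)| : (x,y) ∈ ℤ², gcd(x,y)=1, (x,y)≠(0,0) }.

descent: ρ → (-9,17,6)  [lands on river]
river: ρ → (6,19,-6)
river: ρ → (-6,17,9)
river: ρ → (9,19,-4)
river: ρ → (-4,21,4)
river: ρ → (4,19,-9)
closes: descent 1, river 6
min |a| on river = 4

4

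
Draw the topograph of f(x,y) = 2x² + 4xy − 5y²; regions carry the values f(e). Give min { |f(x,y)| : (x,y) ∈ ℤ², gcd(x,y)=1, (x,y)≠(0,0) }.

river: ρ → (-5,6,1)
river: ρ → (1,6,-5)
river: ρ → (-5,4,2)
river: ρ → (2,4,-5)
closes: descent 0, river 4
min |a| on river = 1

1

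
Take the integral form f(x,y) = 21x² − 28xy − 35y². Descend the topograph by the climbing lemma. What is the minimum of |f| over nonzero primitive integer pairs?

descent: ρ → (-35,28,21)  [lands on river]
river: ρ → (21,56,-7)
river: ρ → (-7,56,21)
river: ρ → (21,28,-35)
river: ρ → (-35,42,14)
river: ρ → (14,42,-35)
closes: descent 1, river 6
min |a| on river = 7

7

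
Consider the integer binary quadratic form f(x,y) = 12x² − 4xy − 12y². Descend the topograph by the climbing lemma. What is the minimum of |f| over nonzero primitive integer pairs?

descent: ρ → (-12,4,12)  [lands on river]
river: ρ → (12,20,-4)
river: ρ → (-4,20,12)
river: ρ → (12,4,-12)
river: ρ → (-12,20,4)
river: ρ → (4,20,-12)
closes: descent 1, river 6
min |a| on river = 4

4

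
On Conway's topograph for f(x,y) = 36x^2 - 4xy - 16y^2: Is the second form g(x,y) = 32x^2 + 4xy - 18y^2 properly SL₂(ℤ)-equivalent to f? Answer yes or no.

D₁ = 2320, D₂ = 2320
river cycle of f (length 10): (-16, 36, 16), (16, 28, -24), (-24, 20, 20), (20, 20, -24), (-24, 28, 16), (16, 36, -16), (-16, 28, 24), (24, 20, -20), (-20, 20, 24), (24, 28, -16)
river cycle of g (length 6): (-18, 32, 18), (18, 40, -10), (-10, 40, 18), (18, 32, -18), (-18, 40, 10), (10, 40, -18)
cycles differ ⇒ inequivalent

no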